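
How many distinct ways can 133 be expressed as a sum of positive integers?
7346629512

p(n) counts ways to write n as a sum of positive integers (order ignored).
Euler's pentagonal recurrence: p(k) = p(k-1) + p(k-2) - p(k-5) - p(k-7) + p(k-12) + p(k-15) - ... (offsets j(3j∓1)/2, signs ++--, p(0)=1, p(<0)=0).
DP table for k = 0..132: p(0)=1, p(1)=1, p(2)=2, p(3)=3, p(4)=5, p(5)=7, p(6)=11, p(7)=15, p(8)=22, p(9)=30, p(10)=42, p(11)=56, p(12)=77, p(13)=101, p(14)=135, p(15)=176, p(16)=231, p(17)=297, p(18)=385, p(19)=490, p(20)=627, p(21)=792, p(22)=1002, p(23)=1255, p(24)=1575, p(25)=1958, p(26)=2436, p(27)=3010, p(28)=3718, p(29)=4565, p(30)=5604, p(31)=6842, p(32)=8349, p(33)=10143, p(34)=12310, p(35)=14883, p(36)=17977, p(37)=21637, p(38)=26015, p(39)=31185, p(40)=37338, p(41)=44583, p(42)=53174, p(43)=63261, p(44)=75175, p(45)=89134, p(46)=105558, p(47)=124754, p(48)=147273, p(49)=173525, p(50)=204226, p(51)=239943, p(52)=281589, p(53)=329931, p(54)=386155, p(55)=451276, p(56)=526823, p(57)=614154, p(58)=715220, p(59)=831820, p(60)=966467, p(61)=1121505, p(62)=1300156, p(63)=1505499, p(64)=1741630, p(65)=2012558, p(66)=2323520, p(67)=2679689, p(68)=3087735, p(69)=3554345, p(70)=4087968, p(71)=4697205, p(72)=5392783, p(73)=6185689, p(74)=7089500, p(75)=8118264, p(76)=9289091, p(77)=10619863, p(78)=12132164, p(79)=13848650, p(80)=15796476, p(81)=18004327, p(82)=20506255, p(83)=23338469, p(84)=26543660, p(85)=30167357, p(86)=34262962, p(87)=38887673, p(88)=44108109, p(89)=49995925, p(90)=56634173, p(91)=64112359, p(92)=72533807, p(93)=82010177, p(94)=92669720, p(95)=104651419, p(96)=118114304, p(97)=133230930, p(98)=150198136, p(99)=169229875, p(100)=190569292, p(101)=214481126, p(102)=241265379, p(103)=271248950, p(104)=304801365, p(105)=342325709, p(106)=384276336, p(107)=431149389, p(108)=483502844, p(109)=541946240, p(110)=607163746, p(111)=679903203, p(112)=761002156, p(113)=851376628, p(114)=952050665, p(115)=1064144451, p(116)=1188908248, p(117)=1327710076, p(118)=1482074143, p(119)=1653668665, p(120)=1844349560, p(121)=2056148051, p(122)=2291320912, p(123)=2552338241, p(124)=2841940500, p(125)=3163127352, p(126)=3519222692, p(127)=3913864295, p(128)=4351078600, p(129)=4835271870, p(130)=5371315400, p(131)=5964539504, p(132)=6620830889.
Final step: p(133) = p(132) + p(131) - p(128) - p(126) + p(121) + p(118) - p(111) - p(107) + p(98) + p(93) - p(82) - p(76) + p(63) + p(56) - p(41) - p(33) + p(16) + p(7)
= 6620830889 + 5964539504 - 4351078600 - 3519222692 + 2056148051 + 1482074143 - 679903203 - 431149389 + 150198136 + 82010177 - 20506255 - 9289091 + 1505499 + 526823 - 44583 - 10143 + 231 + 15
= 7346629512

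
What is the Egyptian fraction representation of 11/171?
1/16 + 1/548 + 1/374832

Greedy algorithm:
11/171: ceiling(171/11) = 16, use 1/16
5/2736: ceiling(2736/5) = 548, use 1/548
1/374832: ceiling(374832/1) = 374832, use 1/374832
Result: 11/171 = 1/16 + 1/548 + 1/374832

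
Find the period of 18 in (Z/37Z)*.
36

37 is prime, so ord(18) divides φ(37) = 36.
Divisors of 36: 1, 2, 3, 4, 6, 9, 12, 18, 36.
Repeated squaring: 18^1 ≡ 18, 18^2 ≡ 28, 18^4 ≡ 7, 18^8 ≡ 12, 18^16 ≡ 33, 18^32 ≡ 16 (mod 37).
Test 18^d mod 37 for each divisor d in increasing order:
18^1 ≡ 18
18^2 ≡ 28
18^3 = 18^2·18^1 ≡ 23
18^4 ≡ 7
18^6 = 18^4·18^2 ≡ 11
18^9 = 18^8·18^1 ≡ 31
18^12 = 18^8·18^4 ≡ 10
18^18 = 18^16·18^2 ≡ 36
18^36 = 18^32·18^4 ≡ 1  ← first divisor giving 1
The order is 36.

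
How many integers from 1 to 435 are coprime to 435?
224

435 = 3 × 5 × 29
φ(n) = n × ∏(1 - 1/p) for each prime p dividing n
φ(435) = 435 × (1 - 1/3) × (1 - 1/5) × (1 - 1/29) = 224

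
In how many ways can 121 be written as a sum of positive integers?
2056148051

p(n) counts ways to write n as a sum of positive integers (order ignored).
Euler's pentagonal recurrence: p(k) = p(k-1) + p(k-2) - p(k-5) - p(k-7) + p(k-12) + p(k-15) - ... (offsets j(3j∓1)/2, signs ++--, p(0)=1, p(<0)=0).
DP table for k = 0..120: p(0)=1, p(1)=1, p(2)=2, p(3)=3, p(4)=5, p(5)=7, p(6)=11, p(7)=15, p(8)=22, p(9)=30, p(10)=42, p(11)=56, p(12)=77, p(13)=101, p(14)=135, p(15)=176, p(16)=231, p(17)=297, p(18)=385, p(19)=490, p(20)=627, p(21)=792, p(22)=1002, p(23)=1255, p(24)=1575, p(25)=1958, p(26)=2436, p(27)=3010, p(28)=3718, p(29)=4565, p(30)=5604, p(31)=6842, p(32)=8349, p(33)=10143, p(34)=12310, p(35)=14883, p(36)=17977, p(37)=21637, p(38)=26015, p(39)=31185, p(40)=37338, p(41)=44583, p(42)=53174, p(43)=63261, p(44)=75175, p(45)=89134, p(46)=105558, p(47)=124754, p(48)=147273, p(49)=173525, p(50)=204226, p(51)=239943, p(52)=281589, p(53)=329931, p(54)=386155, p(55)=451276, p(56)=526823, p(57)=614154, p(58)=715220, p(59)=831820, p(60)=966467, p(61)=1121505, p(62)=1300156, p(63)=1505499, p(64)=1741630, p(65)=2012558, p(66)=2323520, p(67)=2679689, p(68)=3087735, p(69)=3554345, p(70)=4087968, p(71)=4697205, p(72)=5392783, p(73)=6185689, p(74)=7089500, p(75)=8118264, p(76)=9289091, p(77)=10619863, p(78)=12132164, p(79)=13848650, p(80)=15796476, p(81)=18004327, p(82)=20506255, p(83)=23338469, p(84)=26543660, p(85)=30167357, p(86)=34262962, p(87)=38887673, p(88)=44108109, p(89)=49995925, p(90)=56634173, p(91)=64112359, p(92)=72533807, p(93)=82010177, p(94)=92669720, p(95)=104651419, p(96)=118114304, p(97)=133230930, p(98)=150198136, p(99)=169229875, p(100)=190569292, p(101)=214481126, p(102)=241265379, p(103)=271248950, p(104)=304801365, p(105)=342325709, p(106)=384276336, p(107)=431149389, p(108)=483502844, p(109)=541946240, p(110)=607163746, p(111)=679903203, p(112)=761002156, p(113)=851376628, p(114)=952050665, p(115)=1064144451, p(116)=1188908248, p(117)=1327710076, p(118)=1482074143, p(119)=1653668665, p(120)=1844349560.
Final step: p(121) = p(120) + p(119) - p(116) - p(114) + p(109) + p(106) - p(99) - p(95) + p(86) + p(81) - p(70) - p(64) + p(51) + p(44) - p(29) - p(21) + p(4)
= 1844349560 + 1653668665 - 1188908248 - 952050665 + 541946240 + 384276336 - 169229875 - 104651419 + 34262962 + 18004327 - 4087968 - 1741630 + 239943 + 75175 - 4565 - 792 + 5
= 2056148051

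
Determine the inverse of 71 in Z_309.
74

gcd(71, 309) = 1, so the inverse exists.
Extended Euclidean algorithm on (309, 71):
309 = 4 × 71 + 25  ⟹  25 = (1)·309 + (-4)·71
71 = 2 × 25 + 21  ⟹  21 = (-2)·309 + (9)·71
25 = 1 × 21 + 4  ⟹  4 = (3)·309 + (-13)·71
21 = 5 × 4 + 1  ⟹  1 = (-17)·309 + (74)·71
So (74)·71 ≡ 1 (mod 309), i.e. 71^(-1) ≡ 74 (mod 309).
Check: 71 × 74 = 5254 ≡ 1 (mod 309)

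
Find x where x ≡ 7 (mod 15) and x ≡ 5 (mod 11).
82

Using Chinese Remainder Theorem:
M = 15 × 11 = 165
M1 = 11, M2 = 15
y1 = 11^(-1) mod 15 = 11
y2 = 15^(-1) mod 11 = 3
x = (7×11×11 + 5×15×3) mod 165 = 82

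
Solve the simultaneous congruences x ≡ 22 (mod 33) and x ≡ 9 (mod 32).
649

Using Chinese Remainder Theorem:
M = 33 × 32 = 1056
M1 = 32, M2 = 33
y1 = 32^(-1) mod 33 = 32
y2 = 33^(-1) mod 32 = 1
x = (22×32×32 + 9×33×1) mod 1056 = 649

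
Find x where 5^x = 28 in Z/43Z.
17

Baby-step giant-step with step n = ⌈√43⌉ = 7.
Baby steps 5^j mod 43 (j:value) for j=0..6: 0:1, 1:5, 2:25, 3:39, 4:23, 5:29, 6:16.
Giant-step multiplier: 5^(-7) ≡ 5^(42-7) = 5^35 ≡ 7 (mod 43).
Giant steps γ_i = 28·7^i mod 43: γ_0=28, γ_1=24, γ_2=39 (in table at j=3).
x = i·n + j = 2·7 + 3 = 17.
Check: 5^17 ≡ 28 (mod 43).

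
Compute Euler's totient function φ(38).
18

38 = 2 × 19
φ(n) = n × ∏(1 - 1/p) for each prime p dividing n
φ(38) = 38 × (1 - 1/2) × (1 - 1/19) = 18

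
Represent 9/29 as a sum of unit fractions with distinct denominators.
1/4 + 1/17 + 1/658 + 1/648788

Greedy algorithm:
9/29: ceiling(29/9) = 4, use 1/4
7/116: ceiling(116/7) = 17, use 1/17
3/1972: ceiling(1972/3) = 658, use 1/658
1/648788: ceiling(648788/1) = 648788, use 1/648788
Result: 9/29 = 1/4 + 1/17 + 1/658 + 1/648788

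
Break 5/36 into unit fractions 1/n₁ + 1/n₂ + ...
1/8 + 1/72

Greedy algorithm:
5/36: ceiling(36/5) = 8, use 1/8
1/72: ceiling(72/1) = 72, use 1/72
Result: 5/36 = 1/8 + 1/72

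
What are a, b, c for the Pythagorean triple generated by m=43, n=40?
(249, 3440, 3449)

Euclid's formula: a = m² - n², b = 2mn, c = m² + n²
m = 43, n = 40
a = 43² - 40² = 1849 - 1600 = 249
b = 2 × 43 × 40 = 3440
c = 43² + 40² = 1849 + 1600 = 3449
Verification: 249² + 3440² = 62001 + 11833600 = 11895601 = 3449² ✓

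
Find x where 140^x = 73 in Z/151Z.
93

Baby-step giant-step with step n = ⌈√151⌉ = 13.
Baby steps 140^j mod 151 (j:value) for j=0..12: 0:1, 1:140, 2:121, 3:28, 4:145, 5:66, 6:29, 7:134, 8:36, 9:57, 10:128, 11:102, 12:86.
Giant-step multiplier: 140^(-13) ≡ 140^(150-13) = 140^137 ≡ 117 (mod 151).
Giant steps γ_i = 73·117^i mod 151: γ_0=73, γ_1=85, γ_2=130, γ_3=110, γ_4=35, γ_5=18, γ_6=143, γ_7=121 (in table at j=2).
x = i·n + j = 7·13 + 2 = 93.
Check: 140^93 ≡ 73 (mod 151).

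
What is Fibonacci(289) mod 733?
401

Matrix identity: Q^n = [[F_(n+1), F_n], [F_n, F_(n-1)]] with Q = [[1,1],[1,0]].
n = 289 = 100100001₂. Square-and-multiply, entries mod 733:
Q^1 = [[1,1],[1,0]]
Q^2 = (Q^1)² = [[2,1],[1,1]]
Q^4 = (Q^2)² = [[5,3],[3,2]]
Q^9 = (Q^4)²·Q = [[55,34],[34,21]]
Q^18 = (Q^9)² = [[516,385],[385,131]]
Q^36 = (Q^18)² = [[336,608],[608,461]]
Q^72 = (Q^36)² = [[246,63],[63,183]]
Q^144 = (Q^72)² = [[714,639],[639,75]]
Q^289 = (Q^144)²·Q = [[268,401],[401,600]]
F_289 mod 733 = Q^289[0][1] = 401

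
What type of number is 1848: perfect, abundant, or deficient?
abundant

Proper divisors of 1848: sum = 1 + 2 + 3 + 4 + 6 + 7 + 8 + 11 + ... + 308 + 462 + 616 + 924 (31 divisors) = 3912
Since 3912 > 1848, 1848 is abundant.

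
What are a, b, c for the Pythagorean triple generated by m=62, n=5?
(3819, 620, 3869)

Euclid's formula: a = m² - n², b = 2mn, c = m² + n²
m = 62, n = 5
a = 62² - 5² = 3844 - 25 = 3819
b = 2 × 62 × 5 = 620
c = 62² + 5² = 3844 + 25 = 3869
Verification: 3819² + 620² = 14584761 + 384400 = 14969161 = 3869² ✓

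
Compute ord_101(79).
25

101 is prime, so ord(79) divides φ(101) = 100.
Divisors of 100: 1, 2, 4, 5, 10, 20, 25, 50, 100.
Repeated squaring: 79^1 ≡ 79, 79^2 ≡ 80, 79^4 ≡ 37, 79^8 ≡ 56, 79^16 ≡ 5, 79^32 ≡ 25, 79^64 ≡ 19 (mod 101).
Test 79^d mod 101 for each divisor d in increasing order:
79^1 ≡ 79
79^2 ≡ 80
79^4 ≡ 37
79^5 = 79^4·79^1 ≡ 95
79^10 = 79^8·79^2 ≡ 36
79^20 = 79^16·79^4 ≡ 84
79^25 = 79^16·79^8·79^1 ≡ 1  ← first divisor giving 1
The order is 25.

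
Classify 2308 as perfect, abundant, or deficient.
deficient

Proper divisors of 2308: sum = 1 + 2 + 4 + 577 + 1154 = 1738
Since 1738 < 2308, 2308 is deficient.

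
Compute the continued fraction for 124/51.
[2; 2, 3, 7]

Euclidean algorithm steps:
124 = 2 × 51 + 22
51 = 2 × 22 + 7
22 = 3 × 7 + 1
7 = 7 × 1 + 0
Continued fraction: [2; 2, 3, 7]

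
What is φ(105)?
48

105 = 3 × 5 × 7
φ(n) = n × ∏(1 - 1/p) for each prime p dividing n
φ(105) = 105 × (1 - 1/3) × (1 - 1/5) × (1 - 1/7) = 48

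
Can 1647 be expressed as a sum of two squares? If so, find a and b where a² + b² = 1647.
Not possible

Factorization: 1647 = 3^3 × 61
By Fermat: n is sum of two squares iff every prime p ≡ 3 (mod 4) appears to even power.
Prime(s) ≡ 3 (mod 4) with odd exponent: [(3, 3)]
Therefore 1647 cannot be expressed as a² + b².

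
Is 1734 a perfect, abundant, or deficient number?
abundant

Proper divisors of 1734: sum = 1 + 2 + 3 + 6 + 17 + 34 + 51 + 102 + 289 + 578 + 867 = 1950
Since 1950 > 1734, 1734 is abundant.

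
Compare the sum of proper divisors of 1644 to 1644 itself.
abundant

Proper divisors of 1644: sum = 1 + 2 + 3 + 4 + 6 + 12 + 137 + 274 + 411 + 548 + 822 = 2220
Since 2220 > 1644, 1644 is abundant.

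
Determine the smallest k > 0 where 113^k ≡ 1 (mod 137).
136

137 is prime, so ord(113) divides φ(137) = 136.
Divisors of 136: 1, 2, 4, 8, 17, 34, 68, 136.
Repeated squaring: 113^1 ≡ 113, 113^2 ≡ 28, 113^4 ≡ 99, 113^8 ≡ 74, 113^16 ≡ 133, 113^32 ≡ 16, 113^64 ≡ 119, 113^128 ≡ 50 (mod 137).
Test 113^d mod 137 for each divisor d in increasing order:
113^1 ≡ 113
113^2 ≡ 28
113^4 ≡ 99
113^8 ≡ 74
113^17 = 113^16·113^1 ≡ 96
113^34 = 113^32·113^2 ≡ 37
113^68 = 113^64·113^4 ≡ 136
113^136 = 113^128·113^8 ≡ 1  ← first divisor giving 1
The order is 136.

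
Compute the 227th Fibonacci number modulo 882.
737

Matrix identity: Q^n = [[F_(n+1), F_n], [F_n, F_(n-1)]] with Q = [[1,1],[1,0]].
n = 227 = 11100011₂. Square-and-multiply, entries mod 882:
Q^1 = [[1,1],[1,0]]
Q^3 = (Q^1)²·Q = [[3,2],[2,1]]
Q^7 = (Q^3)²·Q = [[21,13],[13,8]]
Q^14 = (Q^7)² = [[610,377],[377,233]]
Q^28 = (Q^14)² = [[23,291],[291,614]]
Q^56 = (Q^28)² = [[538,147],[147,391]]
Q^113 = (Q^56)²·Q = [[442,589],[589,735]]
Q^227 = (Q^113)²·Q = [[738,737],[737,1]]
F_227 mod 882 = Q^227[0][1] = 737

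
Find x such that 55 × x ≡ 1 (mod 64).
7

gcd(55, 64) = 1, so the inverse exists.
Extended Euclidean algorithm on (64, 55):
64 = 1 × 55 + 9  ⟹  9 = (1)·64 + (-1)·55
55 = 6 × 9 + 1  ⟹  1 = (-6)·64 + (7)·55
So (7)·55 ≡ 1 (mod 64), i.e. 55^(-1) ≡ 7 (mod 64).
Check: 55 × 7 = 385 ≡ 1 (mod 64)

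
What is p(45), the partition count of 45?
89134

p(n) counts ways to write n as a sum of positive integers (order ignored).
Euler's pentagonal recurrence: p(k) = p(k-1) + p(k-2) - p(k-5) - p(k-7) + p(k-12) + p(k-15) - ... (offsets j(3j∓1)/2, signs ++--, p(0)=1, p(<0)=0).
DP table for k = 0..44: p(0)=1, p(1)=1, p(2)=2, p(3)=3, p(4)=5, p(5)=7, p(6)=11, p(7)=15, p(8)=22, p(9)=30, p(10)=42, p(11)=56, p(12)=77, p(13)=101, p(14)=135, p(15)=176, p(16)=231, p(17)=297, p(18)=385, p(19)=490, p(20)=627, p(21)=792, p(22)=1002, p(23)=1255, p(24)=1575, p(25)=1958, p(26)=2436, p(27)=3010, p(28)=3718, p(29)=4565, p(30)=5604, p(31)=6842, p(32)=8349, p(33)=10143, p(34)=12310, p(35)=14883, p(36)=17977, p(37)=21637, p(38)=26015, p(39)=31185, p(40)=37338, p(41)=44583, p(42)=53174, p(43)=63261, p(44)=75175.
Final step: p(45) = p(44) + p(43) - p(40) - p(38) + p(33) + p(30) - p(23) - p(19) + p(10) + p(5)
= 75175 + 63261 - 37338 - 26015 + 10143 + 5604 - 1255 - 490 + 42 + 7
= 89134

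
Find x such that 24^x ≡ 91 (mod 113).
22

Baby-step giant-step with step n = ⌈√113⌉ = 11.
Baby steps 24^j mod 113 (j:value) for j=0..10: 0:1, 1:24, 2:11, 3:38, 4:8, 5:79, 6:88, 7:78, 8:64, 9:67, 10:26.
Giant-step multiplier: 24^(-11) ≡ 24^(112-11) = 24^101 ≡ 23 (mod 113).
Giant steps γ_i = 91·23^i mod 113: γ_0=91, γ_1=59, γ_2=1 (in table at j=0).
x = i·n + j = 2·11 + 0 = 22.
Check: 24^22 ≡ 91 (mod 113).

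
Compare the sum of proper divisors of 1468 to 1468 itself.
deficient

Proper divisors of 1468: sum = 1 + 2 + 4 + 367 + 734 = 1108
Since 1108 < 1468, 1468 is deficient.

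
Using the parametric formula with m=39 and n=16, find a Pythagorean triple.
(1265, 1248, 1777)

Euclid's formula: a = m² - n², b = 2mn, c = m² + n²
m = 39, n = 16
a = 39² - 16² = 1521 - 256 = 1265
b = 2 × 39 × 16 = 1248
c = 39² + 16² = 1521 + 256 = 1777
Verification: 1265² + 1248² = 1600225 + 1557504 = 3157729 = 1777² ✓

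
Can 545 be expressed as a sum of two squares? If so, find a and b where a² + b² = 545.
4² + 23² (a=4, b=23)

Factorization: 545 = 5 × 109
By Fermat: n is sum of two squares iff every prime p ≡ 3 (mod 4) appears to even power.
All primes ≡ 3 (mod 4) appear to even power.
Search a = 0, 1, 2, … for 545 - a² a perfect square: first hit at a = 4: 545 - 16 = 529 = 23².
545 = 4² + 23² = 16 + 529 ✓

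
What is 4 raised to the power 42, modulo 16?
0

Repeated squaring. Binary of 42 = 101010.
4^1 ≡ 4 (mod 16); 4^2 ≡ 0 (mod 16); 4^4 ≡ 0 (mod 16); 4^8 ≡ 0 (mod 16); 4^16 ≡ 0 (mod 16); 4^32 ≡ 0 (mod 16)
4^42 = 4^2 × 4^8 × 4^32 ≡ 0 (mod 16)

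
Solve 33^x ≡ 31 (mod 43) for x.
16

Baby-step giant-step with step n = ⌈√43⌉ = 7.
Baby steps 33^j mod 43 (j:value) for j=0..6: 0:1, 1:33, 2:14, 3:32, 4:24, 5:18, 6:35.
Giant-step multiplier: 33^(-7) ≡ 33^(42-7) = 33^35 ≡ 7 (mod 43).
Giant steps γ_i = 31·7^i mod 43: γ_0=31, γ_1=2, γ_2=14 (in table at j=2).
x = i·n + j = 2·7 + 2 = 16.
Check: 33^16 ≡ 31 (mod 43).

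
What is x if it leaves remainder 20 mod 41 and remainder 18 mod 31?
266

Using Chinese Remainder Theorem:
M = 41 × 31 = 1271
M1 = 31, M2 = 41
y1 = 31^(-1) mod 41 = 4
y2 = 41^(-1) mod 31 = 28
x = (20×31×4 + 18×41×28) mod 1271 = 266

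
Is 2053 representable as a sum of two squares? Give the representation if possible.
17² + 42² (a=17, b=42)

Factorization: 2053 = 2053
By Fermat: n is sum of two squares iff every prime p ≡ 3 (mod 4) appears to even power.
All primes ≡ 3 (mod 4) appear to even power.
Search a = 0, 1, 2, … for 2053 - a² a perfect square: first hit at a = 17: 2053 - 289 = 1764 = 42².
2053 = 17² + 42² = 289 + 1764 ✓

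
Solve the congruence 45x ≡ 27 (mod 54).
x ≡ 3 (mod 6)

gcd(45, 54) = 9, which divides 27, so solutions exist.
Divide through by 9: 5x ≡ 3 (mod 6).
Find 5^(-1) mod 6 by the extended Euclidean algorithm:
6 = 1 × 5 + 1  ⟹  1 = (1)·6 + (-1)·5
So (-1)·5 ≡ 1 (mod 6), i.e. 5^(-1) ≡ -1 ≡ 5 (mod 6).
x ≡ 5 × 3 = 15 ≡ 3 (mod 6).
Check: 45 × 3 = 135 ≡ 27 (mod 54).
x ≡ 3 (mod 6), giving 9 solutions mod 54.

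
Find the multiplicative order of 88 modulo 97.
24

97 is prime, so ord(88) divides φ(97) = 96.
Divisors of 96: 1, 2, 3, 4, 6, 8, 12, 16, 24, 32, 48, 96.
Repeated squaring: 88^1 ≡ 88, 88^2 ≡ 81, 88^4 ≡ 62, 88^8 ≡ 61, 88^16 ≡ 35, 88^32 ≡ 61, 88^64 ≡ 35 (mod 97).
Test 88^d mod 97 for each divisor d in increasing order:
88^1 ≡ 88
88^2 ≡ 81
88^3 = 88^2·88^1 ≡ 47
88^4 ≡ 62
88^6 = 88^4·88^2 ≡ 75
88^8 ≡ 61
88^12 = 88^8·88^4 ≡ 96
88^16 ≡ 35
88^24 = 88^16·88^8 ≡ 1  ← first divisor giving 1
The order is 24.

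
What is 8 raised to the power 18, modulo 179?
19

Repeated squaring. Binary of 18 = 10010.
8^1 ≡ 8 (mod 179); 8^2 ≡ 64 (mod 179); 8^4 ≡ 158 (mod 179); 8^8 ≡ 83 (mod 179); 8^16 ≡ 87 (mod 179)
8^18 = 8^2 × 8^16 ≡ 19 (mod 179)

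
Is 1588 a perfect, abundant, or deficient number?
deficient

Proper divisors of 1588: sum = 1 + 2 + 4 + 397 + 794 = 1198
Since 1198 < 1588, 1588 is deficient.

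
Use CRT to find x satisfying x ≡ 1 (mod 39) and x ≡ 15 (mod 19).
547

Using Chinese Remainder Theorem:
M = 39 × 19 = 741
M1 = 19, M2 = 39
y1 = 19^(-1) mod 39 = 37
y2 = 39^(-1) mod 19 = 1
x = (1×19×37 + 15×39×1) mod 741 = 547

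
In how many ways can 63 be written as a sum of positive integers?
1505499

p(n) counts ways to write n as a sum of positive integers (order ignored).
Euler's pentagonal recurrence: p(k) = p(k-1) + p(k-2) - p(k-5) - p(k-7) + p(k-12) + p(k-15) - ... (offsets j(3j∓1)/2, signs ++--, p(0)=1, p(<0)=0).
DP table for k = 0..62: p(0)=1, p(1)=1, p(2)=2, p(3)=3, p(4)=5, p(5)=7, p(6)=11, p(7)=15, p(8)=22, p(9)=30, p(10)=42, p(11)=56, p(12)=77, p(13)=101, p(14)=135, p(15)=176, p(16)=231, p(17)=297, p(18)=385, p(19)=490, p(20)=627, p(21)=792, p(22)=1002, p(23)=1255, p(24)=1575, p(25)=1958, p(26)=2436, p(27)=3010, p(28)=3718, p(29)=4565, p(30)=5604, p(31)=6842, p(32)=8349, p(33)=10143, p(34)=12310, p(35)=14883, p(36)=17977, p(37)=21637, p(38)=26015, p(39)=31185, p(40)=37338, p(41)=44583, p(42)=53174, p(43)=63261, p(44)=75175, p(45)=89134, p(46)=105558, p(47)=124754, p(48)=147273, p(49)=173525, p(50)=204226, p(51)=239943, p(52)=281589, p(53)=329931, p(54)=386155, p(55)=451276, p(56)=526823, p(57)=614154, p(58)=715220, p(59)=831820, p(60)=966467, p(61)=1121505, p(62)=1300156.
Final step: p(63) = p(62) + p(61) - p(58) - p(56) + p(51) + p(48) - p(41) - p(37) + p(28) + p(23) - p(12) - p(6)
= 1300156 + 1121505 - 715220 - 526823 + 239943 + 147273 - 44583 - 21637 + 3718 + 1255 - 77 - 11
= 1505499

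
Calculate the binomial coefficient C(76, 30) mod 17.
0

Using Lucas' theorem:
Write n=76 and k=30 in base 17:
n in base 17: [4, 8]
k in base 17: [1, 13]
C(76,30) mod 17 = ∏ C(n_i, k_i) mod 17
Digit binomials (mod 17): C(4,1) = 4; C(8,13) = 0 (k_i > n_i)
Product: 4 × 0 = 0 ≡ 0 (mod 17)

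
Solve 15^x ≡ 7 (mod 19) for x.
12

Baby-step giant-step with step n = ⌈√19⌉ = 5.
Baby steps 15^j mod 19 (j:value) for j=0..4: 0:1, 1:15, 2:16, 3:12, 4:9.
Giant-step multiplier: 15^(-5) ≡ 15^(18-5) = 15^13 ≡ 10 (mod 19).
Giant steps γ_i = 7·10^i mod 19: γ_0=7, γ_1=13, γ_2=16 (in table at j=2).
x = i·n + j = 2·5 + 2 = 12.
Check: 15^12 ≡ 7 (mod 19).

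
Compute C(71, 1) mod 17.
3

Using Lucas' theorem:
Write n=71 and k=1 in base 17:
n in base 17: [4, 3]
k in base 17: [0, 1]
C(71,1) mod 17 = ∏ C(n_i, k_i) mod 17
Digit binomials (mod 17): C(4,0) = 1; C(3,1) = 3
Product: 1 × 3 = 3 ≡ 3 (mod 17)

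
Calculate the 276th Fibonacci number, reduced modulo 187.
162

Matrix identity: Q^n = [[F_(n+1), F_n], [F_n, F_(n-1)]] with Q = [[1,1],[1,0]].
n = 276 = 100010100₂. Square-and-multiply, entries mod 187:
Q^1 = [[1,1],[1,0]]
Q^2 = (Q^1)² = [[2,1],[1,1]]
Q^4 = (Q^2)² = [[5,3],[3,2]]
Q^8 = (Q^4)² = [[34,21],[21,13]]
Q^17 = (Q^8)²·Q = [[153,101],[101,52]]
Q^34 = (Q^17)² = [[137,135],[135,2]]
Q^69 = (Q^34)²·Q = [[33,155],[155,65]]
Q^138 = (Q^69)² = [[56,43],[43,13]]
Q^276 = (Q^138)² = [[123,162],[162,148]]
F_276 mod 187 = Q^276[0][1] = 162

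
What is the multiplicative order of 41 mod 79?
26

79 is prime, so ord(41) divides φ(79) = 78.
Divisors of 78: 1, 2, 3, 6, 13, 26, 39, 78.
Repeated squaring: 41^1 ≡ 41, 41^2 ≡ 22, 41^4 ≡ 10, 41^8 ≡ 21, 41^16 ≡ 46, 41^32 ≡ 62, 41^64 ≡ 52 (mod 79).
Test 41^d mod 79 for each divisor d in increasing order:
41^1 ≡ 41
41^2 ≡ 22
41^3 = 41^2·41^1 ≡ 33
41^6 = 41^4·41^2 ≡ 62
41^13 = 41^8·41^4·41^1 ≡ 78
41^26 = 41^16·41^8·41^2 ≡ 1  ← first divisor giving 1
The order is 26.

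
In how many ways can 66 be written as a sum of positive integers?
2323520

p(n) counts ways to write n as a sum of positive integers (order ignored).
Euler's pentagonal recurrence: p(k) = p(k-1) + p(k-2) - p(k-5) - p(k-7) + p(k-12) + p(k-15) - ... (offsets j(3j∓1)/2, signs ++--, p(0)=1, p(<0)=0).
DP table for k = 0..65: p(0)=1, p(1)=1, p(2)=2, p(3)=3, p(4)=5, p(5)=7, p(6)=11, p(7)=15, p(8)=22, p(9)=30, p(10)=42, p(11)=56, p(12)=77, p(13)=101, p(14)=135, p(15)=176, p(16)=231, p(17)=297, p(18)=385, p(19)=490, p(20)=627, p(21)=792, p(22)=1002, p(23)=1255, p(24)=1575, p(25)=1958, p(26)=2436, p(27)=3010, p(28)=3718, p(29)=4565, p(30)=5604, p(31)=6842, p(32)=8349, p(33)=10143, p(34)=12310, p(35)=14883, p(36)=17977, p(37)=21637, p(38)=26015, p(39)=31185, p(40)=37338, p(41)=44583, p(42)=53174, p(43)=63261, p(44)=75175, p(45)=89134, p(46)=105558, p(47)=124754, p(48)=147273, p(49)=173525, p(50)=204226, p(51)=239943, p(52)=281589, p(53)=329931, p(54)=386155, p(55)=451276, p(56)=526823, p(57)=614154, p(58)=715220, p(59)=831820, p(60)=966467, p(61)=1121505, p(62)=1300156, p(63)=1505499, p(64)=1741630, p(65)=2012558.
Final step: p(66) = p(65) + p(64) - p(61) - p(59) + p(54) + p(51) - p(44) - p(40) + p(31) + p(26) - p(15) - p(9)
= 2012558 + 1741630 - 1121505 - 831820 + 386155 + 239943 - 75175 - 37338 + 6842 + 2436 - 176 - 30
= 2323520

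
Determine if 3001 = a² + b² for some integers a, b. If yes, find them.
20² + 51² (a=20, b=51)

Factorization: 3001 = 3001
By Fermat: n is sum of two squares iff every prime p ≡ 3 (mod 4) appears to even power.
All primes ≡ 3 (mod 4) appear to even power.
Search a = 0, 1, 2, … for 3001 - a² a perfect square: first hit at a = 20: 3001 - 400 = 2601 = 51².
3001 = 20² + 51² = 400 + 2601 ✓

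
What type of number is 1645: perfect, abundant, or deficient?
deficient

Proper divisors of 1645: sum = 1 + 5 + 7 + 35 + 47 + 235 + 329 = 659
Since 659 < 1645, 1645 is deficient.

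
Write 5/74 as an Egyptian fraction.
1/15 + 1/1110

Greedy algorithm:
5/74: ceiling(74/5) = 15, use 1/15
1/1110: ceiling(1110/1) = 1110, use 1/1110
Result: 5/74 = 1/15 + 1/1110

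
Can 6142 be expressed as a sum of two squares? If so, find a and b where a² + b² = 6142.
Not possible

Factorization: 6142 = 2 × 37 × 83
By Fermat: n is sum of two squares iff every prime p ≡ 3 (mod 4) appears to even power.
Prime(s) ≡ 3 (mod 4) with odd exponent: [(83, 1)]
Therefore 6142 cannot be expressed as a² + b².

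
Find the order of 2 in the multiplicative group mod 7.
3

7 is prime, so ord(2) divides φ(7) = 6.
Divisors of 6: 1, 2, 3, 6.
Repeated squaring: 2^1 ≡ 2, 2^2 ≡ 4, 2^4 ≡ 2 (mod 7).
Test 2^d mod 7 for each divisor d in increasing order:
2^1 ≡ 2
2^2 ≡ 4
2^3 = 2^2·2^1 ≡ 1  ← first divisor giving 1
The order is 3.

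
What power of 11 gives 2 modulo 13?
7

Baby-step giant-step with step n = ⌈√13⌉ = 4.
Baby steps 11^j mod 13 (j:value) for j=0..3: 0:1, 1:11, 2:4, 3:5.
Giant-step multiplier: 11^(-4) ≡ 11^(12-4) = 11^8 ≡ 9 (mod 13).
Giant steps γ_i = 2·9^i mod 13: γ_0=2, γ_1=5 (in table at j=3).
x = i·n + j = 1·4 + 3 = 7.
Check: 11^7 ≡ 2 (mod 13).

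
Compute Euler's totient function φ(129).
84

129 = 3 × 43
φ(n) = n × ∏(1 - 1/p) for each prime p dividing n
φ(129) = 129 × (1 - 1/3) × (1 - 1/43) = 84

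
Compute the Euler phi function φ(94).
46

94 = 2 × 47
φ(n) = n × ∏(1 - 1/p) for each prime p dividing n
φ(94) = 94 × (1 - 1/2) × (1 - 1/47) = 46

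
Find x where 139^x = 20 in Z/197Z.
21

Baby-step giant-step with step n = ⌈√197⌉ = 15.
Baby steps 139^j mod 197 (j:value) for j=0..14: 0:1, 1:139, 2:15, 3:115, 4:28, 5:149, 6:26, 7:68, 8:193, 9:35, 10:137, 11:131, 12:85, 13:192, 14:93.
Giant-step multiplier: 139^(-15) ≡ 139^(196-15) = 139^181 ≡ 21 (mod 197).
Giant steps γ_i = 20·21^i mod 197: γ_0=20, γ_1=26 (in table at j=6).
x = i·n + j = 1·15 + 6 = 21.
Check: 139^21 ≡ 20 (mod 197).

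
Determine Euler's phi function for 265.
208

265 = 5 × 53
φ(n) = n × ∏(1 - 1/p) for each prime p dividing n
φ(265) = 265 × (1 - 1/5) × (1 - 1/53) = 208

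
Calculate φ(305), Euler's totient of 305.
240

305 = 5 × 61
φ(n) = n × ∏(1 - 1/p) for each prime p dividing n
φ(305) = 305 × (1 - 1/5) × (1 - 1/61) = 240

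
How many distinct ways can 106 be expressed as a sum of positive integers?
384276336

p(n) counts ways to write n as a sum of positive integers (order ignored).
Euler's pentagonal recurrence: p(k) = p(k-1) + p(k-2) - p(k-5) - p(k-7) + p(k-12) + p(k-15) - ... (offsets j(3j∓1)/2, signs ++--, p(0)=1, p(<0)=0).
DP table for k = 0..105: p(0)=1, p(1)=1, p(2)=2, p(3)=3, p(4)=5, p(5)=7, p(6)=11, p(7)=15, p(8)=22, p(9)=30, p(10)=42, p(11)=56, p(12)=77, p(13)=101, p(14)=135, p(15)=176, p(16)=231, p(17)=297, p(18)=385, p(19)=490, p(20)=627, p(21)=792, p(22)=1002, p(23)=1255, p(24)=1575, p(25)=1958, p(26)=2436, p(27)=3010, p(28)=3718, p(29)=4565, p(30)=5604, p(31)=6842, p(32)=8349, p(33)=10143, p(34)=12310, p(35)=14883, p(36)=17977, p(37)=21637, p(38)=26015, p(39)=31185, p(40)=37338, p(41)=44583, p(42)=53174, p(43)=63261, p(44)=75175, p(45)=89134, p(46)=105558, p(47)=124754, p(48)=147273, p(49)=173525, p(50)=204226, p(51)=239943, p(52)=281589, p(53)=329931, p(54)=386155, p(55)=451276, p(56)=526823, p(57)=614154, p(58)=715220, p(59)=831820, p(60)=966467, p(61)=1121505, p(62)=1300156, p(63)=1505499, p(64)=1741630, p(65)=2012558, p(66)=2323520, p(67)=2679689, p(68)=3087735, p(69)=3554345, p(70)=4087968, p(71)=4697205, p(72)=5392783, p(73)=6185689, p(74)=7089500, p(75)=8118264, p(76)=9289091, p(77)=10619863, p(78)=12132164, p(79)=13848650, p(80)=15796476, p(81)=18004327, p(82)=20506255, p(83)=23338469, p(84)=26543660, p(85)=30167357, p(86)=34262962, p(87)=38887673, p(88)=44108109, p(89)=49995925, p(90)=56634173, p(91)=64112359, p(92)=72533807, p(93)=82010177, p(94)=92669720, p(95)=104651419, p(96)=118114304, p(97)=133230930, p(98)=150198136, p(99)=169229875, p(100)=190569292, p(101)=214481126, p(102)=241265379, p(103)=271248950, p(104)=304801365, p(105)=342325709.
Final step: p(106) = p(105) + p(104) - p(101) - p(99) + p(94) + p(91) - p(84) - p(80) + p(71) + p(66) - p(55) - p(49) + p(36) + p(29) - p(14) - p(6)
= 342325709 + 304801365 - 214481126 - 169229875 + 92669720 + 64112359 - 26543660 - 15796476 + 4697205 + 2323520 - 451276 - 173525 + 17977 + 4565 - 135 - 11
= 384276336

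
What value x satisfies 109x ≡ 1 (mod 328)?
325

gcd(109, 328) = 1, so the inverse exists.
Extended Euclidean algorithm on (328, 109):
328 = 3 × 109 + 1  ⟹  1 = (1)·328 + (-3)·109
So (-3)·109 ≡ 1 (mod 328), i.e. 109^(-1) ≡ -3 ≡ 325 (mod 328).
Check: 109 × 325 = 35425 ≡ 1 (mod 328)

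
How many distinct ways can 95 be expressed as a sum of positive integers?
104651419

p(n) counts ways to write n as a sum of positive integers (order ignored).
Euler's pentagonal recurrence: p(k) = p(k-1) + p(k-2) - p(k-5) - p(k-7) + p(k-12) + p(k-15) - ... (offsets j(3j∓1)/2, signs ++--, p(0)=1, p(<0)=0).
DP table for k = 0..94: p(0)=1, p(1)=1, p(2)=2, p(3)=3, p(4)=5, p(5)=7, p(6)=11, p(7)=15, p(8)=22, p(9)=30, p(10)=42, p(11)=56, p(12)=77, p(13)=101, p(14)=135, p(15)=176, p(16)=231, p(17)=297, p(18)=385, p(19)=490, p(20)=627, p(21)=792, p(22)=1002, p(23)=1255, p(24)=1575, p(25)=1958, p(26)=2436, p(27)=3010, p(28)=3718, p(29)=4565, p(30)=5604, p(31)=6842, p(32)=8349, p(33)=10143, p(34)=12310, p(35)=14883, p(36)=17977, p(37)=21637, p(38)=26015, p(39)=31185, p(40)=37338, p(41)=44583, p(42)=53174, p(43)=63261, p(44)=75175, p(45)=89134, p(46)=105558, p(47)=124754, p(48)=147273, p(49)=173525, p(50)=204226, p(51)=239943, p(52)=281589, p(53)=329931, p(54)=386155, p(55)=451276, p(56)=526823, p(57)=614154, p(58)=715220, p(59)=831820, p(60)=966467, p(61)=1121505, p(62)=1300156, p(63)=1505499, p(64)=1741630, p(65)=2012558, p(66)=2323520, p(67)=2679689, p(68)=3087735, p(69)=3554345, p(70)=4087968, p(71)=4697205, p(72)=5392783, p(73)=6185689, p(74)=7089500, p(75)=8118264, p(76)=9289091, p(77)=10619863, p(78)=12132164, p(79)=13848650, p(80)=15796476, p(81)=18004327, p(82)=20506255, p(83)=23338469, p(84)=26543660, p(85)=30167357, p(86)=34262962, p(87)=38887673, p(88)=44108109, p(89)=49995925, p(90)=56634173, p(91)=64112359, p(92)=72533807, p(93)=82010177, p(94)=92669720.
Final step: p(95) = p(94) + p(93) - p(90) - p(88) + p(83) + p(80) - p(73) - p(69) + p(60) + p(55) - p(44) - p(38) + p(25) + p(18) - p(3)
= 92669720 + 82010177 - 56634173 - 44108109 + 23338469 + 15796476 - 6185689 - 3554345 + 966467 + 451276 - 75175 - 26015 + 1958 + 385 - 3
= 104651419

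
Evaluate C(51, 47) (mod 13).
1

Using Lucas' theorem:
Write n=51 and k=47 in base 13:
n in base 13: [3, 12]
k in base 13: [3, 8]
C(51,47) mod 13 = ∏ C(n_i, k_i) mod 13
Digit binomials (mod 13): C(3,3) = 1; C(12,8) = 495 ≡ 1
Product: 1 × 1 = 1 ≡ 1 (mod 13)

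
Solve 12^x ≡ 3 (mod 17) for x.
5

Baby-step giant-step with step n = ⌈√17⌉ = 5.
Baby steps 12^j mod 17 (j:value) for j=0..4: 0:1, 1:12, 2:8, 3:11, 4:13.
Giant-step multiplier: 12^(-5) ≡ 12^(16-5) = 12^11 ≡ 6 (mod 17).
Giant steps γ_i = 3·6^i mod 17: γ_0=3, γ_1=1 (in table at j=0).
x = i·n + j = 1·5 + 0 = 5.
Check: 12^5 ≡ 3 (mod 17).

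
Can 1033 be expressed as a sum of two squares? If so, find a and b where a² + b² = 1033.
3² + 32² (a=3, b=32)

Factorization: 1033 = 1033
By Fermat: n is sum of two squares iff every prime p ≡ 3 (mod 4) appears to even power.
All primes ≡ 3 (mod 4) appear to even power.
Search a = 0, 1, 2, … for 1033 - a² a perfect square: first hit at a = 3: 1033 - 9 = 1024 = 32².
1033 = 3² + 32² = 9 + 1024 ✓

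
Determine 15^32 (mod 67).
9

Repeated squaring. Binary of 32 = 100000.
15^1 ≡ 15 (mod 67); 15^2 ≡ 24 (mod 67); 15^4 ≡ 40 (mod 67); 15^8 ≡ 59 (mod 67); 15^16 ≡ 64 (mod 67); 15^32 ≡ 9 (mod 67)
15^32 = 15^32 ≡ 9 (mod 67)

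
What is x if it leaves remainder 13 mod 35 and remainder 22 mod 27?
643

Using Chinese Remainder Theorem:
M = 35 × 27 = 945
M1 = 27, M2 = 35
y1 = 27^(-1) mod 35 = 13
y2 = 35^(-1) mod 27 = 17
x = (13×27×13 + 22×35×17) mod 945 = 643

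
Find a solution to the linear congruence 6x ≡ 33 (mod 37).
x ≡ 24 (mod 37)

gcd(6, 37) = 1, which divides 33, so solutions exist.
Find 6^(-1) mod 37 by the extended Euclidean algorithm:
37 = 6 × 6 + 1  ⟹  1 = (1)·37 + (-6)·6
So (-6)·6 ≡ 1 (mod 37), i.e. 6^(-1) ≡ -6 ≡ 31 (mod 37).
x ≡ 31 × 33 = 1023 ≡ 24 (mod 37).
Check: 6 × 24 = 144 ≡ 33 (mod 37).
Unique solution: x ≡ 24 (mod 37)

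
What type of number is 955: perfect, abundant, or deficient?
deficient

Proper divisors of 955: sum = 1 + 5 + 191 = 197
Since 197 < 955, 955 is deficient.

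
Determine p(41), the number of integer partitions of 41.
44583

p(n) counts ways to write n as a sum of positive integers (order ignored).
Euler's pentagonal recurrence: p(k) = p(k-1) + p(k-2) - p(k-5) - p(k-7) + p(k-12) + p(k-15) - ... (offsets j(3j∓1)/2, signs ++--, p(0)=1, p(<0)=0).
DP table for k = 0..40: p(0)=1, p(1)=1, p(2)=2, p(3)=3, p(4)=5, p(5)=7, p(6)=11, p(7)=15, p(8)=22, p(9)=30, p(10)=42, p(11)=56, p(12)=77, p(13)=101, p(14)=135, p(15)=176, p(16)=231, p(17)=297, p(18)=385, p(19)=490, p(20)=627, p(21)=792, p(22)=1002, p(23)=1255, p(24)=1575, p(25)=1958, p(26)=2436, p(27)=3010, p(28)=3718, p(29)=4565, p(30)=5604, p(31)=6842, p(32)=8349, p(33)=10143, p(34)=12310, p(35)=14883, p(36)=17977, p(37)=21637, p(38)=26015, p(39)=31185, p(40)=37338.
Final step: p(41) = p(40) + p(39) - p(36) - p(34) + p(29) + p(26) - p(19) - p(15) + p(6) + p(1)
= 37338 + 31185 - 17977 - 12310 + 4565 + 2436 - 490 - 176 + 11 + 1
= 44583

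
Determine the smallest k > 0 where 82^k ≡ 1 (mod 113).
56

113 is prime, so ord(82) divides φ(113) = 112.
Divisors of 112: 1, 2, 4, 7, 8, 14, 16, 28, 56, 112.
Repeated squaring: 82^1 ≡ 82, 82^2 ≡ 57, 82^4 ≡ 85, 82^8 ≡ 106, 82^16 ≡ 49, 82^32 ≡ 28, 82^64 ≡ 106 (mod 113).
Test 82^d mod 113 for each divisor d in increasing order:
82^1 ≡ 82
82^2 ≡ 57
82^4 ≡ 85
82^7 = 82^4·82^2·82^1 ≡ 95
82^8 ≡ 106
82^14 = 82^8·82^4·82^2 ≡ 98
82^16 ≡ 49
82^28 = 82^16·82^8·82^4 ≡ 112
82^56 = 82^32·82^16·82^8 ≡ 1  ← first divisor giving 1
The order is 56.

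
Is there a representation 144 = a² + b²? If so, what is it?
0² + 12² (a=0, b=12)

Factorization: 144 = 2^4 × 3^2
By Fermat: n is sum of two squares iff every prime p ≡ 3 (mod 4) appears to even power.
All primes ≡ 3 (mod 4) appear to even power.
Search a = 0, 1, 2, … for 144 - a² a perfect square: first hit at a = 0: 144 - 0 = 144 = 12².
144 = 0² + 12² = 0 + 144 ✓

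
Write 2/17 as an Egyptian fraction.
1/9 + 1/153

Greedy algorithm:
2/17: ceiling(17/2) = 9, use 1/9
1/153: ceiling(153/1) = 153, use 1/153
Result: 2/17 = 1/9 + 1/153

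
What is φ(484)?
220

484 = 2^2 × 11^2
φ(n) = n × ∏(1 - 1/p) for each prime p dividing n
φ(484) = 484 × (1 - 1/2) × (1 - 1/11) = 220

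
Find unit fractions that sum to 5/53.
1/11 + 1/292 + 1/170236

Greedy algorithm:
5/53: ceiling(53/5) = 11, use 1/11
2/583: ceiling(583/2) = 292, use 1/292
1/170236: ceiling(170236/1) = 170236, use 1/170236
Result: 5/53 = 1/11 + 1/292 + 1/170236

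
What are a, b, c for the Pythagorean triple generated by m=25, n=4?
(609, 200, 641)

Euclid's formula: a = m² - n², b = 2mn, c = m² + n²
m = 25, n = 4
a = 25² - 4² = 625 - 16 = 609
b = 2 × 25 × 4 = 200
c = 25² + 4² = 625 + 16 = 641
Verification: 609² + 200² = 370881 + 40000 = 410881 = 641² ✓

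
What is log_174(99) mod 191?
169

Baby-step giant-step with step n = ⌈√191⌉ = 14.
Baby steps 174^j mod 191 (j:value) for j=0..13: 0:1, 1:174, 2:98, 3:53, 4:54, 5:37, 6:135, 7:188, 8:51, 9:88, 10:32, 11:29, 12:80, 13:168.
Giant-step multiplier: 174^(-14) ≡ 174^(190-14) = 174^176 ≡ 85 (mod 191).
Giant steps γ_i = 99·85^i mod 191: γ_0=99, γ_1=11, γ_2=171, γ_3=19, γ_4=87, γ_5=137, γ_6=185, γ_7=63, γ_8=7, γ_9=22, γ_10=151, γ_11=38, γ_12=174 (in table at j=1).
x = i·n + j = 12·14 + 1 = 169.
Check: 174^169 ≡ 99 (mod 191).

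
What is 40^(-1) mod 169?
131

gcd(40, 169) = 1, so the inverse exists.
Extended Euclidean algorithm on (169, 40):
169 = 4 × 40 + 9  ⟹  9 = (1)·169 + (-4)·40
40 = 4 × 9 + 4  ⟹  4 = (-4)·169 + (17)·40
9 = 2 × 4 + 1  ⟹  1 = (9)·169 + (-38)·40
So (-38)·40 ≡ 1 (mod 169), i.e. 40^(-1) ≡ -38 ≡ 131 (mod 169).
Check: 40 × 131 = 5240 ≡ 1 (mod 169)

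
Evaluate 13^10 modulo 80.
9

Repeated squaring. Binary of 10 = 1010.
13^1 ≡ 13 (mod 80); 13^2 ≡ 9 (mod 80); 13^4 ≡ 1 (mod 80); 13^8 ≡ 1 (mod 80)
13^10 = 13^2 × 13^8 ≡ 9 (mod 80)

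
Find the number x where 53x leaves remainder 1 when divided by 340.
77

gcd(53, 340) = 1, so the inverse exists.
Extended Euclidean algorithm on (340, 53):
340 = 6 × 53 + 22  ⟹  22 = (1)·340 + (-6)·53
53 = 2 × 22 + 9  ⟹  9 = (-2)·340 + (13)·53
22 = 2 × 9 + 4  ⟹  4 = (5)·340 + (-32)·53
9 = 2 × 4 + 1  ⟹  1 = (-12)·340 + (77)·53
So (77)·53 ≡ 1 (mod 340), i.e. 53^(-1) ≡ 77 (mod 340).
Check: 53 × 77 = 4081 ≡ 1 (mod 340)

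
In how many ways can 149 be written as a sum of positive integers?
37027355200

p(n) counts ways to write n as a sum of positive integers (order ignored).
Euler's pentagonal recurrence: p(k) = p(k-1) + p(k-2) - p(k-5) - p(k-7) + p(k-12) + p(k-15) - ... (offsets j(3j∓1)/2, signs ++--, p(0)=1, p(<0)=0).
DP table for k = 0..148: p(0)=1, p(1)=1, p(2)=2, p(3)=3, p(4)=5, p(5)=7, p(6)=11, p(7)=15, p(8)=22, p(9)=30, p(10)=42, p(11)=56, p(12)=77, p(13)=101, p(14)=135, p(15)=176, p(16)=231, p(17)=297, p(18)=385, p(19)=490, p(20)=627, p(21)=792, p(22)=1002, p(23)=1255, p(24)=1575, p(25)=1958, p(26)=2436, p(27)=3010, p(28)=3718, p(29)=4565, p(30)=5604, p(31)=6842, p(32)=8349, p(33)=10143, p(34)=12310, p(35)=14883, p(36)=17977, p(37)=21637, p(38)=26015, p(39)=31185, p(40)=37338, p(41)=44583, p(42)=53174, p(43)=63261, p(44)=75175, p(45)=89134, p(46)=105558, p(47)=124754, p(48)=147273, p(49)=173525, p(50)=204226, p(51)=239943, p(52)=281589, p(53)=329931, p(54)=386155, p(55)=451276, p(56)=526823, p(57)=614154, p(58)=715220, p(59)=831820, p(60)=966467, p(61)=1121505, p(62)=1300156, p(63)=1505499, p(64)=1741630, p(65)=2012558, p(66)=2323520, p(67)=2679689, p(68)=3087735, p(69)=3554345, p(70)=4087968, p(71)=4697205, p(72)=5392783, p(73)=6185689, p(74)=7089500, p(75)=8118264, p(76)=9289091, p(77)=10619863, p(78)=12132164, p(79)=13848650, p(80)=15796476, p(81)=18004327, p(82)=20506255, p(83)=23338469, p(84)=26543660, p(85)=30167357, p(86)=34262962, p(87)=38887673, p(88)=44108109, p(89)=49995925, p(90)=56634173, p(91)=64112359, p(92)=72533807, p(93)=82010177, p(94)=92669720, p(95)=104651419, p(96)=118114304, p(97)=133230930, p(98)=150198136, p(99)=169229875, p(100)=190569292, p(101)=214481126, p(102)=241265379, p(103)=271248950, p(104)=304801365, p(105)=342325709, p(106)=384276336, p(107)=431149389, p(108)=483502844, p(109)=541946240, p(110)=607163746, p(111)=679903203, p(112)=761002156, p(113)=851376628, p(114)=952050665, p(115)=1064144451, p(116)=1188908248, p(117)=1327710076, p(118)=1482074143, p(119)=1653668665, p(120)=1844349560, p(121)=2056148051, p(122)=2291320912, p(123)=2552338241, p(124)=2841940500, p(125)=3163127352, p(126)=3519222692, p(127)=3913864295, p(128)=4351078600, p(129)=4835271870, p(130)=5371315400, p(131)=5964539504, p(132)=6620830889, p(133)=7346629512, p(134)=8149040695, p(135)=9035836076, p(136)=10015581680, p(137)=11097645016, p(138)=12292341831, p(139)=13610949895, p(140)=15065878135, p(141)=16670689208, p(142)=18440293320, p(143)=20390982757, p(144)=22540654445, p(145)=24908858009, p(146)=27517052599, p(147)=30388671978, p(148)=33549419497.
Final step: p(149) = p(148) + p(147) - p(144) - p(142) + p(137) + p(134) - p(127) - p(123) + p(114) + p(109) - p(98) - p(92) + p(79) + p(72) - p(57) - p(49) + p(32) + p(23) - p(4)
= 33549419497 + 30388671978 - 22540654445 - 18440293320 + 11097645016 + 8149040695 - 3913864295 - 2552338241 + 952050665 + 541946240 - 150198136 - 72533807 + 13848650 + 5392783 - 614154 - 173525 + 8349 + 1255 - 5
= 37027355200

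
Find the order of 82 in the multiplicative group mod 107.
106

107 is prime, so ord(82) divides φ(107) = 106.
Divisors of 106: 1, 2, 53, 106.
Repeated squaring: 82^1 ≡ 82, 82^2 ≡ 90, 82^4 ≡ 75, 82^8 ≡ 61, 82^16 ≡ 83, 82^32 ≡ 41, 82^64 ≡ 76 (mod 107).
Test 82^d mod 107 for each divisor d in increasing order:
82^1 ≡ 82
82^2 ≡ 90
82^53 = 82^32·82^16·82^4·82^1 ≡ 106
82^106 = 82^64·82^32·82^8·82^2 ≡ 1  ← first divisor giving 1
The order is 106.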